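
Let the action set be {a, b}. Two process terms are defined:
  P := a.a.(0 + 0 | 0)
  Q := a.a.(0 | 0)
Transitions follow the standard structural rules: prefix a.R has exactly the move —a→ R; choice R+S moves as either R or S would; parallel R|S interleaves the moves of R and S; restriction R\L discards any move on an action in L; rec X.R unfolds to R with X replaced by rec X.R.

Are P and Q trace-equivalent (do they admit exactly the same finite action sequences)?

Reachable graph of P (3 states):
  p0 = a.a.(0 + 0 | 0) ⊢ --a--▸ p1
  p1 = a.(0 + 0 | 0) ⊢ --a--▸ p2
  p2 = 0 + 0 | 0 ⊢ stopped
Reachable graph of Q (3 states):
  q0 = a.a.(0 | 0) ⊢ --a--▸ q1
  q1 = a.(0 | 0) ⊢ --a--▸ q2
  q2 = 0 | 0 ⊢ stopped
Bisimilarity quotient blocks:
  B0 = {p0, q0}
  B1 = {p1, q1}
  B2 = {p2, q2}
p0 ∈ B0, q0 ∈ B0 → same block
Bisimilar ⇒ trace-equivalent.

YES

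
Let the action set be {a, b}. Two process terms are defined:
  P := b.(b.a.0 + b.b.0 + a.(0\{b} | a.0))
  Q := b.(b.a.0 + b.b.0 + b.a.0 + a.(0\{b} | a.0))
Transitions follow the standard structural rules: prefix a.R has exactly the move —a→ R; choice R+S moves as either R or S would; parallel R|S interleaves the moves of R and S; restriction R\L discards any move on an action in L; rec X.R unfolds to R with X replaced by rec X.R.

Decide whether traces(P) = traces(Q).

traces(P) = traces(Q)

Reachable graph of P (7 states):
  s0 = b.(b.a.0 + b.b.0 + a.(0\{b} | a.0)) :: ··b··> s1
  s1 = b.a.0 + b.b.0 + a.(0\{b} | a.0) :: ··a··> s2, ··b··> s3, ··b··> s4
  s2 = 0\{b} | a.0 :: ··a··> s5
  s3 = a.0 :: ··a··> s6
  s4 = b.0 :: ··b··> s6
  s5 = 0\{b} | 0 :: stopped
  s6 = 0 :: stopped
Reachable graph of Q (7 states):
  t0 = b.(b.a.0 + b.b.0 + b.a.0 + a.(0\{b} | a.0)) :: ··b··> t1
  t1 = b.a.0 + b.b.0 + b.a.0 + a.(0\{b} | a.0) :: ··a··> t2, ··b··> t3, ··b··> t4
  t2 = 0\{b} | a.0 :: ··a··> t5
  t3 = a.0 :: ··a··> t6
  t4 = b.0 :: ··b··> t6
  t5 = 0\{b} | 0 :: stopped
  t6 = 0 :: stopped
Coarsest stable partition (strong bisimilarity classes):
  B0 = {s0, t0}
  B1 = {s1, t1}
  B2 = {s2, s3, t2, t3}
  B3 = {s5, s6, t5, t6}
  B4 = {s4, t4}
s0 ∈ B0, t0 ∈ B0 → same block
Bisimilar ⇒ trace-equivalent.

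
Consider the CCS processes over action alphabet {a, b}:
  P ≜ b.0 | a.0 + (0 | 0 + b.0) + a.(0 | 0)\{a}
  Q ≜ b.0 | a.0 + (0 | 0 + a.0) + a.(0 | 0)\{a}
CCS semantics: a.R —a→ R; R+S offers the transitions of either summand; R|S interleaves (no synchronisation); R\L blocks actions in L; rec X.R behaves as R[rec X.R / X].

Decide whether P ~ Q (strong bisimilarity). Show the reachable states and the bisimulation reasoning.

not bisimilar

P's transition system — 6 states:
  s0 = b.0 | a.0 + (0 | 0 + b.0) + a.(0 | 0)\{a} ⊢ -a-> s1, -a-> s2, -b-> s3, -b-> s4
  s1 = (0 | 0)\{a} ⊢ ·
  s2 = b.0 | 0 ⊢ -b-> s5
  s3 = 0 ⊢ ·
  s4 = 0 | a.0 ⊢ -a-> s5
  s5 = 0 | 0 ⊢ ·
Q's transition system — 6 states:
  t0 = b.0 | a.0 + (0 | 0 + a.0) + a.(0 | 0)\{a} ⊢ -a-> t1, -a-> t2, -a-> t3, -b-> t4
  t1 = (0 | 0)\{a} ⊢ ·
  t2 = 0 ⊢ ·
  t3 = b.0 | 0 ⊢ -b-> t5
  t4 = 0 | a.0 ⊢ -a-> t5
  t5 = 0 | 0 ⊢ ·
Coarsest stable partition (strong bisimilarity classes):
  B0 = {s0}
  B1 = {s1, s3, s5, t1, t2, t5}
  B2 = {s4, t4}
  B3 = {s2, t3}
  B4 = {t0}
s0 ∈ B0, t0 ∈ B4 → different blocks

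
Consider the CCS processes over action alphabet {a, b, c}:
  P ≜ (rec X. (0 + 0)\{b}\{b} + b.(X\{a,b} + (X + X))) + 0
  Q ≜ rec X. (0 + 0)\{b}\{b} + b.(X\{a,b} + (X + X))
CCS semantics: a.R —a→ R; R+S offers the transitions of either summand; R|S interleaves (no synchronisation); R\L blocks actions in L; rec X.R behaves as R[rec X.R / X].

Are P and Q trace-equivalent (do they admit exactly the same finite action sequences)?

traces(P) = traces(Q)

LTS(P): 2 reachable states
  p0 = (rec X. (0 + 0)\{b}\{b} + b.(X\{a,b} + (X + X))) + 0 has moves ··b··> p1
  p1 = (rec X. (0 + 0)\{b}\{b} + b.(X\{a,b} + (X + X)))\{a,b} + ((rec X. (0 + 0)\{b}\{b} + b.(X\{a,b} + (X + X))) + (rec X. (0 + 0)\{b}\{b} + b.(X\{a,b} + (X + X)))) has moves ··b··> p1
LTS(Q): 2 reachable states
  q0 = rec X. (0 + 0)\{b}\{b} + b.(X\{a,b} + (X + X)) has moves ··b··> q1
  q1 = (rec X. (0 + 0)\{b}\{b} + b.(X\{a,b} + (X + X)))\{a,b} + ((rec X. (0 + 0)\{b}\{b} + b.(X\{a,b} + (X + X))) + (rec X. (0 + 0)\{b}\{b} + b.(X\{a,b} + (X + X)))) has moves ··b··> q1
Bisimilarity quotient blocks:
  B0 = {p0, p1, q0, q1}
p0 ∈ B0, q0 ∈ B0 → same block
Bisimilar ⇒ trace-equivalent.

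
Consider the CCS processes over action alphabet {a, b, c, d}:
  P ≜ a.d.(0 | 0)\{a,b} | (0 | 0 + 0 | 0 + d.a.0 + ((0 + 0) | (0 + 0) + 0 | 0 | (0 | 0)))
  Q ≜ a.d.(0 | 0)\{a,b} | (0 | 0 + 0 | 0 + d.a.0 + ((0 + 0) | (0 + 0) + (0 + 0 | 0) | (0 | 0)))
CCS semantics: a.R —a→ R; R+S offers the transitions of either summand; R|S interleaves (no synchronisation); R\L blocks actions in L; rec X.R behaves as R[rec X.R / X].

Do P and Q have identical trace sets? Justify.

YES

Reachable graph of P (9 states):
  m0 = a.d.(0 | 0)\{a,b} | (0 | 0 + 0 | 0 + d.a.0 + ((0 + 0) | (0 + 0) + 0 | 0 | (0 | 0))) :: —a→ m1, —d→ m2
  m1 = d.(0 | 0)\{a,b} | (0 | 0 + 0 | 0 + d.a.0 + ((0 + 0) | (0 + 0) + 0 | 0 | (0 | 0))) :: —d→ m3, —d→ m4
  m2 = a.d.(0 | 0)\{a,b} | a.0 :: —a→ m4, —a→ m5
  m3 = (0 | 0)\{a,b} | (0 | 0 + 0 | 0 + d.a.0 + ((0 + 0) | (0 + 0) + 0 | 0 | (0 | 0))) :: —d→ m6
  m4 = d.(0 | 0)\{a,b} | a.0 :: —a→ m7, —d→ m6
  m5 = a.d.(0 | 0)\{a,b} | 0 :: —a→ m7
  m6 = (0 | 0)\{a,b} | a.0 :: —a→ m8
  m7 = d.(0 | 0)\{a,b} | 0 :: —d→ m8
  m8 = (0 | 0)\{a,b} | 0 :: ·
Reachable graph of Q (9 states):
  n0 = a.d.(0 | 0)\{a,b} | (0 | 0 + 0 | 0 + d.a.0 + ((0 + 0) | (0 + 0) + (0 + 0 | 0) | (0 | 0))) :: —a→ n1, —d→ n2
  n1 = d.(0 | 0)\{a,b} | (0 | 0 + 0 | 0 + d.a.0 + ((0 + 0) | (0 + 0) + (0 + 0 | 0) | (0 | 0))) :: —d→ n3, —d→ n4
  n2 = a.d.(0 | 0)\{a,b} | a.0 :: —a→ n4, —a→ n5
  n3 = (0 | 0)\{a,b} | (0 | 0 + 0 | 0 + d.a.0 + ((0 + 0) | (0 + 0) + (0 + 0 | 0) | (0 | 0))) :: —d→ n6
  n4 = d.(0 | 0)\{a,b} | a.0 :: —a→ n7, —d→ n6
  n5 = a.d.(0 | 0)\{a,b} | 0 :: —a→ n7
  n6 = (0 | 0)\{a,b} | a.0 :: —a→ n8
  n7 = d.(0 | 0)\{a,b} | 0 :: —d→ n8
  n8 = (0 | 0)\{a,b} | 0 :: ·
Bisimilarity quotient blocks:
  B0 = {m0, n0}
  B1 = {m1, n1}
  B2 = {m4, n4}
  B3 = {m7, n7}
  B4 = {m8, n8}
  B5 = {m6, n6}
  B6 = {m3, n3}
  B7 = {m2, n2}
  B8 = {m5, n5}
m0 ∈ B0, n0 ∈ B0 → same block
Bisimilar ⇒ trace-equivalent.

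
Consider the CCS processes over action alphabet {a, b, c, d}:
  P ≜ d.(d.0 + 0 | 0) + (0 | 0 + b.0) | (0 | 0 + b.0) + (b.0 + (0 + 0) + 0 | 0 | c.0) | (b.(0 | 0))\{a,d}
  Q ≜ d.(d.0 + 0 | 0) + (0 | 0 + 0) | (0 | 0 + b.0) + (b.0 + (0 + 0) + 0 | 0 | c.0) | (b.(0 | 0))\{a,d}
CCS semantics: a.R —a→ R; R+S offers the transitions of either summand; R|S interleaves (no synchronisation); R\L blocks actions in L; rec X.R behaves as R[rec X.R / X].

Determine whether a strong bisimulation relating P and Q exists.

not bisimilar

LTS(P): 11 reachable states
  p0 = d.(d.0 + 0 | 0) + (0 | 0 + b.0) | (0 | 0 + b.0) + (b.0 + (0 + 0) + 0 | 0 | c.0) | (b.(0 | 0))\{a,d} → —b→ p1, —b→ p2, —b→ p3, —b→ p4, —c→ p5, —d→ p6
  p1 = (0 | 0 + b.0) | 0 → —b→ p7
  p2 = (b.0 + (0 + 0) + 0 | 0 | c.0) | (0 | 0)\{a,d} → —b→ p8, —c→ p9
  p3 = 0 | (0 | 0 + b.0) → —b→ p7
  p4 = 0 | (b.(0 | 0))\{a,d} → —b→ p8
  p5 = 0 | 0 | 0 | (b.(0 | 0))\{a,d} → —b→ p9
  p6 = d.0 + 0 | 0 → —d→ p10
  p7 = 0 | 0 → deadlocked
  p8 = 0 | (0 | 0)\{a,d} → deadlocked
  p9 = 0 | 0 | 0 | (0 | 0)\{a,d} → deadlocked
  p10 = 0 → deadlocked
LTS(Q): 9 reachable states
  q0 = d.(d.0 + 0 | 0) + (0 | 0 + 0) | (0 | 0 + b.0) + (b.0 + (0 + 0) + 0 | 0 | c.0) | (b.(0 | 0))\{a,d} → —b→ q1, —b→ q2, —b→ q3, —c→ q4, —d→ q5
  q1 = (0 | 0 + 0) | 0 → deadlocked
  q2 = (b.0 + (0 + 0) + 0 | 0 | c.0) | (0 | 0)\{a,d} → —b→ q6, —c→ q7
  q3 = 0 | (b.(0 | 0))\{a,d} → —b→ q6
  q4 = 0 | 0 | 0 | (b.(0 | 0))\{a,d} → —b→ q7
  q5 = d.0 + 0 | 0 → —d→ q8
  q6 = 0 | (0 | 0)\{a,d} → deadlocked
  q7 = 0 | 0 | 0 | (0 | 0)\{a,d} → deadlocked
  q8 = 0 → deadlocked
Coarsest stable partition (strong bisimilarity classes):
  B0 = {p0}
  B1 = {p6, q5}
  B2 = {p10, p7, p8, p9, q1, q6, q7, q8}
  B3 = {p1, p3, p4, p5, q3, q4}
  B4 = {p2, q2}
  B5 = {q0}
p0 ∈ B0, q0 ∈ B5 → different blocks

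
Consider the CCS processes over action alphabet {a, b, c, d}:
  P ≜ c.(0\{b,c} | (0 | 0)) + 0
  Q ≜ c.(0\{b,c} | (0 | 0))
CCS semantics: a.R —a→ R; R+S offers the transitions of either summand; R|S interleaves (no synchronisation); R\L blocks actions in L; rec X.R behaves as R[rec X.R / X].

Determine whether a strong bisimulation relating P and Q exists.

P's transition system — 2 states:
  u0 = c.(0\{b,c} | (0 | 0)) + 0 :: --c--▸ u1
  u1 = 0\{b,c} | (0 | 0) :: deadlocked
Q's transition system — 2 states:
  v0 = c.(0\{b,c} | (0 | 0)) :: --c--▸ v1
  v1 = 0\{b,c} | (0 | 0) :: deadlocked
Bisimilarity quotient blocks:
  B0 = {u0, v0}
  B1 = {u1, v1}
u0 ∈ B0, v0 ∈ B0 → same block

P ~ Q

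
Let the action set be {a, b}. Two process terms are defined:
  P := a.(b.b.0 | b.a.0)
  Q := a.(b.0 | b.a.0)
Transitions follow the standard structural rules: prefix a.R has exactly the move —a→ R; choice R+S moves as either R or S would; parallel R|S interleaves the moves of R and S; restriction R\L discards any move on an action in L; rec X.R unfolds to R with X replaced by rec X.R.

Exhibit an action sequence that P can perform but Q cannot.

LTS(P): 10 reachable states
  m0 = a.(b.b.0 | b.a.0) ⊢ --a--▸ m1
  m1 = b.b.0 | b.a.0 ⊢ --b--▸ m2, --b--▸ m3
  m2 = b.0 | b.a.0 ⊢ --b--▸ m4, --b--▸ m5
  m3 = b.b.0 | a.0 ⊢ --a--▸ m6, --b--▸ m5
  m4 = 0 | b.a.0 ⊢ --b--▸ m7
  m5 = b.0 | a.0 ⊢ --a--▸ m8, --b--▸ m7
  m6 = b.b.0 | 0 ⊢ --b--▸ m8
  m7 = 0 | a.0 ⊢ --a--▸ m9
  m8 = b.0 | 0 ⊢ --b--▸ m9
  m9 = 0 | 0 ⊢ deadlocked
LTS(Q): 7 reachable states
  n0 = a.(b.0 | b.a.0) ⊢ --a--▸ n1
  n1 = b.0 | b.a.0 ⊢ --b--▸ n2, --b--▸ n3
  n2 = 0 | b.a.0 ⊢ --b--▸ n4
  n3 = b.0 | a.0 ⊢ --a--▸ n5, --b--▸ n4
  n4 = 0 | a.0 ⊢ --a--▸ n6
  n5 = b.0 | 0 ⊢ --b--▸ n6
  n6 = 0 | 0 ⊢ deadlocked
Executing abbb from P (initial set {m0}):
  after a @ step 1: {m1}
  after b @ step 2: {m2, m3}
  after b @ step 3: {m4, m5}
  after b @ step 4: {m7}
  P completes σ.
Executing abbb from Q (initial set {n0}):
  after a @ step 1: {n1}
  after b @ step 2: {n2, n3}
  after b @ step 3: {n4}
  after b @ step 4: no successor for Q

abbb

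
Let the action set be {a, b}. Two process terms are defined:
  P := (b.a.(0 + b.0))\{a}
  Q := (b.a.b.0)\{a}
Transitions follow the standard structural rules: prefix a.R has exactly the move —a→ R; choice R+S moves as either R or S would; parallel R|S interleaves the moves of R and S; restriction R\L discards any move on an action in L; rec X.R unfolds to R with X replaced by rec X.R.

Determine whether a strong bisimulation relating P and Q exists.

P's transition system — 2 states:
  s0 = (b.a.(0 + b.0))\{a} | ··b··> s1
  s1 = (a.(0 + b.0))\{a} | ∅
Q's transition system — 2 states:
  t0 = (b.a.b.0)\{a} | ··b··> t1
  t1 = (a.b.0)\{a} | ∅
Partition-refinement fixed point:
  B0 = {s0, t0}
  B1 = {s1, t1}
s0 ∈ B0, t0 ∈ B0 → same block

bisimilar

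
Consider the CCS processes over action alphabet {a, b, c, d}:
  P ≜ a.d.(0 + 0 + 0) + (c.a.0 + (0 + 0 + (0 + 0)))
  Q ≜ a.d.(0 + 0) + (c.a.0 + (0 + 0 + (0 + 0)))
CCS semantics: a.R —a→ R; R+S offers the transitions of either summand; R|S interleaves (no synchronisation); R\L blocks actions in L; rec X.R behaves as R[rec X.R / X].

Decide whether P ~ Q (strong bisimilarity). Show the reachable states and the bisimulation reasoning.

LTS(P): 5 reachable states
  u0 = a.d.(0 + 0 + 0) + (c.a.0 + (0 + 0 + (0 + 0))) has moves —a→ u1, —c→ u2
  u1 = d.(0 + 0 + 0) has moves —d→ u3
  u2 = a.0 has moves —a→ u4
  u3 = 0 + 0 + 0 has moves ∅
  u4 = 0 has moves ∅
LTS(Q): 5 reachable states
  v0 = a.d.(0 + 0) + (c.a.0 + (0 + 0 + (0 + 0))) has moves —a→ v1, —c→ v2
  v1 = d.(0 + 0) has moves —d→ v3
  v2 = a.0 has moves —a→ v4
  v3 = 0 + 0 has moves ∅
  v4 = 0 has moves ∅
Coarsest stable partition (strong bisimilarity classes):
  B0 = {u0, v0}
  B1 = {u1, v1}
  B2 = {u3, u4, v3, v4}
  B3 = {u2, v2}
u0 ∈ B0, v0 ∈ B0 → same block

P ~ Q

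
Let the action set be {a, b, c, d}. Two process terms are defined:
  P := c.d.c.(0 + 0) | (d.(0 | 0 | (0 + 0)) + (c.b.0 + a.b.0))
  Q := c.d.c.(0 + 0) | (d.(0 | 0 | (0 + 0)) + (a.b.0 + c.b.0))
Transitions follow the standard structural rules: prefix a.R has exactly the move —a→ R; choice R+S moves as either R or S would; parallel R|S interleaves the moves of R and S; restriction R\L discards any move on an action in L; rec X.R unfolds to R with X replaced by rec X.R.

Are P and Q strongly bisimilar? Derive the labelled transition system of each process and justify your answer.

P ~ Q

LTS(P): 16 reachable states
  u0 = c.d.c.(0 + 0) | (d.(0 | 0 | (0 + 0)) + (c.b.0 + a.b.0)) :: —a→ u1, —c→ u1, —c→ u2, —d→ u3
  u1 = c.d.c.(0 + 0) | b.0 :: —b→ u4, —c→ u5
  u2 = d.c.(0 + 0) | (d.(0 | 0 | (0 + 0)) + (c.b.0 + a.b.0)) :: —a→ u5, —c→ u5, —d→ u6, —d→ u7
  u3 = c.d.c.(0 + 0) | (0 | 0 | (0 + 0)) :: —c→ u7
  u4 = c.d.c.(0 + 0) | 0 :: —c→ u8
  u5 = d.c.(0 + 0) | b.0 :: —b→ u8, —d→ u9
  u6 = c.(0 + 0) | (d.(0 | 0 | (0 + 0)) + (c.b.0 + a.b.0)) :: —a→ u9, —c→ u10, —c→ u9, —d→ u11
  u7 = d.c.(0 + 0) | (0 | 0 | (0 + 0)) :: —d→ u11
  u8 = d.c.(0 + 0) | 0 :: —d→ u12
  u9 = c.(0 + 0) | b.0 :: —b→ u12, —c→ u13
  u10 = (0 + 0) | (d.(0 | 0 | (0 + 0)) + (c.b.0 + a.b.0)) :: —a→ u13, —c→ u13, —d→ u14
  u11 = c.(0 + 0) | (0 | 0 | (0 + 0)) :: —c→ u14
  u12 = c.(0 + 0) | 0 :: —c→ u15
  u13 = (0 + 0) | b.0 :: —b→ u15
  u14 = (0 + 0) | (0 | 0 | (0 + 0)) :: ·
  u15 = (0 + 0) | 0 :: ·
LTS(Q): 16 reachable states
  v0 = c.d.c.(0 + 0) | (d.(0 | 0 | (0 + 0)) + (a.b.0 + c.b.0)) :: —a→ v1, —c→ v1, —c→ v2, —d→ v3
  v1 = c.d.c.(0 + 0) | b.0 :: —b→ v4, —c→ v5
  v2 = d.c.(0 + 0) | (d.(0 | 0 | (0 + 0)) + (a.b.0 + c.b.0)) :: —a→ v5, —c→ v5, —d→ v6, —d→ v7
  v3 = c.d.c.(0 + 0) | (0 | 0 | (0 + 0)) :: —c→ v7
  v4 = c.d.c.(0 + 0) | 0 :: —c→ v8
  v5 = d.c.(0 + 0) | b.0 :: —b→ v8, —d→ v9
  v6 = c.(0 + 0) | (d.(0 | 0 | (0 + 0)) + (a.b.0 + c.b.0)) :: —a→ v9, —c→ v10, —c→ v9, —d→ v11
  v7 = d.c.(0 + 0) | (0 | 0 | (0 + 0)) :: —d→ v11
  v8 = d.c.(0 + 0) | 0 :: —d→ v12
  v9 = c.(0 + 0) | b.0 :: —b→ v12, —c→ v13
  v10 = (0 + 0) | (d.(0 | 0 | (0 + 0)) + (a.b.0 + c.b.0)) :: —a→ v13, —c→ v13, —d→ v14
  v11 = c.(0 + 0) | (0 | 0 | (0 + 0)) :: —c→ v14
  v12 = c.(0 + 0) | 0 :: —c→ v15
  v13 = (0 + 0) | b.0 :: —b→ v15
  v14 = (0 + 0) | (0 | 0 | (0 + 0)) :: ·
  v15 = (0 + 0) | 0 :: ·
Bisimilarity quotient blocks:
  B0 = {u0, v0}
  B1 = {u3, u4, v3, v4}
  B2 = {u7, u8, v7, v8}
  B3 = {u11, u12, v11, v12}
  B4 = {u14, u15, v14, v15}
  B5 = {u1, v1}
  B6 = {u5, v5}
  B7 = {u9, v9}
  B8 = {u13, v13}
  B9 = {u2, v2}
  B10 = {u6, v6}
  B11 = {u10, v10}
u0 ∈ B0, v0 ∈ B0 → same block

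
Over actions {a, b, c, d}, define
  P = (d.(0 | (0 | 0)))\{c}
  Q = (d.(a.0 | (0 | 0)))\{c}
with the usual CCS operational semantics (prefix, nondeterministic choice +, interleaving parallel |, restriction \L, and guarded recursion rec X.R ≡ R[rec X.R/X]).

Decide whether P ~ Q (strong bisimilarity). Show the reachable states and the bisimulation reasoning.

LTS(P): 2 reachable states
  m0 = (d.(0 | (0 | 0)))\{c} → ··d··> m1
  m1 = (0 | (0 | 0))\{c} → (no moves)
LTS(Q): 3 reachable states
  n0 = (d.(a.0 | (0 | 0)))\{c} → ··d··> n1
  n1 = (a.0 | (0 | 0))\{c} → ··a··> n2
  n2 = (0 | (0 | 0))\{c} → (no moves)
Partition-refinement fixed point:
  B0 = {m0}
  B1 = {m1, n2}
  B2 = {n0}
  B3 = {n1}
m0 ∈ B0, n0 ∈ B2 → different blocks

not bisimilar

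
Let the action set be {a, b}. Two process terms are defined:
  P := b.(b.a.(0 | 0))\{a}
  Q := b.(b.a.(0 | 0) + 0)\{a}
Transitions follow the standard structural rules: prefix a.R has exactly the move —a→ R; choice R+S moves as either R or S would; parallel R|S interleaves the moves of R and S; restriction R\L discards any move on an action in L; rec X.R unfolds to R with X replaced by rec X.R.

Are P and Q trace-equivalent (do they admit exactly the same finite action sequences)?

traces(P) = traces(Q)

LTS(P): 3 reachable states
  m0 = b.(b.a.(0 | 0))\{a} :: —b→ m1
  m1 = (b.a.(0 | 0))\{a} :: —b→ m2
  m2 = (a.(0 | 0))\{a} :: ∅
LTS(Q): 3 reachable states
  n0 = b.(b.a.(0 | 0) + 0)\{a} :: —b→ n1
  n1 = (b.a.(0 | 0) + 0)\{a} :: —b→ n2
  n2 = (a.(0 | 0))\{a} :: ∅
Coarsest stable partition (strong bisimilarity classes):
  B0 = {m0, n0}
  B1 = {m1, n1}
  B2 = {m2, n2}
m0 ∈ B0, n0 ∈ B0 → same block
Bisimilar ⇒ trace-equivalent.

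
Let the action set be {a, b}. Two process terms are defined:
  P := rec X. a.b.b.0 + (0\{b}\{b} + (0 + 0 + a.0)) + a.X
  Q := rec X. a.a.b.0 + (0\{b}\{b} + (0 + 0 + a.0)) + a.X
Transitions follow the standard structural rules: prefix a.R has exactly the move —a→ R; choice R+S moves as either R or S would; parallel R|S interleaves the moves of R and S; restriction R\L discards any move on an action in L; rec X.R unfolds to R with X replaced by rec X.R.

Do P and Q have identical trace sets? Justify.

Reachable graph of P (4 states):
  s0 = rec X. a.b.b.0 + (0\{b}\{b} + (0 + 0 + a.0)) + a.X ⊢ --a--▸ s0, --a--▸ s1, --a--▸ s2
  s1 = 0 ⊢ (no moves)
  s2 = b.b.0 ⊢ --b--▸ s3
  s3 = b.0 ⊢ --b--▸ s1
Reachable graph of Q (4 states):
  t0 = rec X. a.a.b.0 + (0\{b}\{b} + (0 + 0 + a.0)) + a.X ⊢ --a--▸ t0, --a--▸ t1, --a--▸ t2
  t1 = 0 ⊢ (no moves)
  t2 = a.b.0 ⊢ --a--▸ t3
  t3 = b.0 ⊢ --b--▸ t1
Trace ⟨ab⟩ through P, begin at {s0}:
  [1] a ⇒ {s0, s1, s2}
  [2] b ⇒ {s3}
  P completes σ.
Trace ⟨ab⟩ through Q, begin at {t0}:
  [1] a ⇒ {t0, t1, t2}
  [2] b ⇒ ∅  — Q cannot continue

trace-distinct — witness ⟨ab⟩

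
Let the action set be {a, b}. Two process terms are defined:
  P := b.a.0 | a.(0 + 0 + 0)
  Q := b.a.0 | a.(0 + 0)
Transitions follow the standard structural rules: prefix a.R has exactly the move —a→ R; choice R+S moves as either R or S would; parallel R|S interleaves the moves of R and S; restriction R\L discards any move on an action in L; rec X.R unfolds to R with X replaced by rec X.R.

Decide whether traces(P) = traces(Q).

trace-equivalent

LTS(P): 6 reachable states
  p0 = b.a.0 | a.(0 + 0 + 0) → ··a··> p1, ··b··> p2
  p1 = b.a.0 | (0 + 0 + 0) → ··b··> p3
  p2 = a.0 | a.(0 + 0 + 0) → ··a··> p3, ··a··> p4
  p3 = a.0 | (0 + 0 + 0) → ··a··> p5
  p4 = 0 | a.(0 + 0 + 0) → ··a··> p5
  p5 = 0 | (0 + 0 + 0) → ·
LTS(Q): 6 reachable states
  q0 = b.a.0 | a.(0 + 0) → ··a··> q1, ··b··> q2
  q1 = b.a.0 | (0 + 0) → ··b··> q3
  q2 = a.0 | a.(0 + 0) → ··a··> q3, ··a··> q4
  q3 = a.0 | (0 + 0) → ··a··> q5
  q4 = 0 | a.(0 + 0) → ··a··> q5
  q5 = 0 | (0 + 0) → ·
Partition-refinement fixed point:
  B0 = {p0, q0}
  B1 = {p2, q2}
  B2 = {p3, p4, q3, q4}
  B3 = {p5, q5}
  B4 = {p1, q1}
p0 ∈ B0, q0 ∈ B0 → same block
Bisimilar ⇒ trace-equivalent.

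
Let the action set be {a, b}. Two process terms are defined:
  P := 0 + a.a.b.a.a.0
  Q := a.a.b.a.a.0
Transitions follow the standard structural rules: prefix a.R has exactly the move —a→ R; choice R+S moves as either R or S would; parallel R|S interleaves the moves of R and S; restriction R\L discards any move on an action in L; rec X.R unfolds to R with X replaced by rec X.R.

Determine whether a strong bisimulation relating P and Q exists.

YES

LTS(P): 6 reachable states
  m0 = 0 + a.a.b.a.a.0 | --a--▸ m1
  m1 = a.b.a.a.0 | --a--▸ m2
  m2 = b.a.a.0 | --b--▸ m3
  m3 = a.a.0 | --a--▸ m4
  m4 = a.0 | --a--▸ m5
  m5 = 0 | ∅
LTS(Q): 6 reachable states
  n0 = a.a.b.a.a.0 | --a--▸ n1
  n1 = a.b.a.a.0 | --a--▸ n2
  n2 = b.a.a.0 | --b--▸ n3
  n3 = a.a.0 | --a--▸ n4
  n4 = a.0 | --a--▸ n5
  n5 = 0 | ∅
Bisimilarity quotient blocks:
  B0 = {m0, n0}
  B1 = {m1, n1}
  B2 = {m2, n2}
  B3 = {m3, n3}
  B4 = {m4, n4}
  B5 = {m5, n5}
m0 ∈ B0, n0 ∈ B0 → same block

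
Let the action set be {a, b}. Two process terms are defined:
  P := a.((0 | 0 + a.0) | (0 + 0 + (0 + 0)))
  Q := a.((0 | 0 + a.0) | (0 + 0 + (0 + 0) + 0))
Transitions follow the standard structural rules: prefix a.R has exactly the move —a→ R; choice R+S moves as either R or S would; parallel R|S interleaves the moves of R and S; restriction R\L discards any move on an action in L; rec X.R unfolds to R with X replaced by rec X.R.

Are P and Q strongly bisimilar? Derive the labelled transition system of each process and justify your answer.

P ~ Q

Reachable graph of P (3 states):
  m0 = a.((0 | 0 + a.0) | (0 + 0 + (0 + 0))) has moves --a--▸ m1
  m1 = (0 | 0 + a.0) | (0 + 0 + (0 + 0)) has moves --a--▸ m2
  m2 = 0 | (0 + 0 + (0 + 0)) has moves ·
Reachable graph of Q (3 states):
  n0 = a.((0 | 0 + a.0) | (0 + 0 + (0 + 0) + 0)) has moves --a--▸ n1
  n1 = (0 | 0 + a.0) | (0 + 0 + (0 + 0) + 0) has moves --a--▸ n2
  n2 = 0 | (0 + 0 + (0 + 0) + 0) has moves ·
Partition-refinement fixed point:
  B0 = {m0, n0}
  B1 = {m1, n1}
  B2 = {m2, n2}
m0 ∈ B0, n0 ∈ B0 → same block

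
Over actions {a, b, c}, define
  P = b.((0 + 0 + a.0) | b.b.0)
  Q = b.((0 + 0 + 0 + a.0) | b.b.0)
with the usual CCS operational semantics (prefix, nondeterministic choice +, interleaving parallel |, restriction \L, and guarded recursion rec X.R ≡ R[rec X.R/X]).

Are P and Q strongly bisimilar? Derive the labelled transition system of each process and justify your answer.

bisimilar

Reachable graph of P (7 states):
  p0 = b.((0 + 0 + a.0) | b.b.0) → —b→ p1
  p1 = (0 + 0 + a.0) | b.b.0 → —a→ p2, —b→ p3
  p2 = 0 | b.b.0 → —b→ p4
  p3 = (0 + 0 + a.0) | b.0 → —a→ p4, —b→ p5
  p4 = 0 | b.0 → —b→ p6
  p5 = (0 + 0 + a.0) | 0 → —a→ p6
  p6 = 0 | 0 → ∅
Reachable graph of Q (7 states):
  q0 = b.((0 + 0 + 0 + a.0) | b.b.0) → —b→ q1
  q1 = (0 + 0 + 0 + a.0) | b.b.0 → —a→ q2, —b→ q3
  q2 = 0 | b.b.0 → —b→ q4
  q3 = (0 + 0 + 0 + a.0) | b.0 → —a→ q4, —b→ q5
  q4 = 0 | b.0 → —b→ q6
  q5 = (0 + 0 + 0 + a.0) | 0 → —a→ q6
  q6 = 0 | 0 → ∅
Bisimilarity quotient blocks:
  B0 = {p0, q0}
  B1 = {p1, q1}
  B2 = {p3, q3}
  B3 = {p5, q5}
  B4 = {p6, q6}
  B5 = {p4, q4}
  B6 = {p2, q2}
p0 ∈ B0, q0 ∈ B0 → same block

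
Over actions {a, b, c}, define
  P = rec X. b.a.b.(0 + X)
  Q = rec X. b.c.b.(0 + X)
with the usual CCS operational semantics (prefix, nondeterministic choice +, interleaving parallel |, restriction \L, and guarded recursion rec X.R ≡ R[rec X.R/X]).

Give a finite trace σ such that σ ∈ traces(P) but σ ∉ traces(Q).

Reachable graph of P (4 states):
  s0 = rec X. b.a.b.(0 + X) :: —b→ s1
  s1 = a.b.(0 + (rec X. b.a.b.(0 + X))) :: —a→ s2
  s2 = b.(0 + (rec X. b.a.b.(0 + X))) :: —b→ s3
  s3 = 0 + (rec X. b.a.b.(0 + X)) :: —b→ s1
Reachable graph of Q (4 states):
  t0 = rec X. b.c.b.(0 + X) :: —b→ t1
  t1 = c.b.(0 + (rec X. b.c.b.(0 + X))) :: —c→ t2
  t2 = b.(0 + (rec X. b.c.b.(0 + X))) :: —b→ t3
  t3 = 0 + (rec X. b.c.b.(0 + X)) :: —b→ t1
Executing ba from P (initial set {s0}):
  step 1 (b): {s1}
  step 2 (a): {s2}
  P completes σ.
Executing ba from Q (initial set {t0}):
  step 1 (b): {t1}
  step 2 (a): ∅  — Q cannot continue

ba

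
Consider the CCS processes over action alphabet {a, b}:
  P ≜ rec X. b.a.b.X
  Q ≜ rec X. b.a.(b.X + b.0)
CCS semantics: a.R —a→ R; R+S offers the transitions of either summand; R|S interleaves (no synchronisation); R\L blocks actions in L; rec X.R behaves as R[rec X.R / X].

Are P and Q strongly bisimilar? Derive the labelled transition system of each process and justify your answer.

LTS(P): 3 reachable states
  m0 = rec X. b.a.b.X has moves =b=> m1
  m1 = a.b.(rec X. b.a.b.X) has moves =a=> m2
  m2 = b.(rec X. b.a.b.X) has moves =b=> m0
LTS(Q): 4 reachable states
  n0 = rec X. b.a.(b.X + b.0) has moves =b=> n1
  n1 = a.(b.(rec X. b.a.(b.X + b.0)) + b.0) has moves =a=> n2
  n2 = b.(rec X. b.a.(b.X + b.0)) + b.0 has moves =b=> n0, =b=> n3
  n3 = 0 has moves ·
Bisimilarity quotient blocks:
  B0 = {m0}
  B1 = {m1}
  B2 = {m2}
  B3 = {n0}
  B4 = {n1}
  B5 = {n2}
  B6 = {n3}
m0 ∈ B0, n0 ∈ B3 → different blocks

P ≁ Q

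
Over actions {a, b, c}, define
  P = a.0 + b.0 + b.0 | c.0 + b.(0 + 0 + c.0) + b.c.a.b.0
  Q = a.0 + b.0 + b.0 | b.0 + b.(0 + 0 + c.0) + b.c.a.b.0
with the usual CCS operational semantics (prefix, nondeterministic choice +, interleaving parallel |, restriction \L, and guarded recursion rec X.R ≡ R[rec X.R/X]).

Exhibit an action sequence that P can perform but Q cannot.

P's transition system — 9 states:
  m0 = a.0 + b.0 + b.0 | c.0 + b.(0 + 0 + c.0) + b.c.a.b.0 | —a→ m1, —b→ m1, —b→ m2, —b→ m3, —b→ m4, —c→ m5
  m1 = 0 | ·
  m2 = 0 + 0 + c.0 | —c→ m1
  m3 = 0 | c.0 | —c→ m6
  m4 = c.a.b.0 | —c→ m7
  m5 = b.0 | 0 | —b→ m6
  m6 = 0 | 0 | ·
  m7 = a.b.0 | —a→ m8
  m8 = b.0 | —b→ m1
Q's transition system — 9 states:
  n0 = a.0 + b.0 + b.0 | b.0 + b.(0 + 0 + c.0) + b.c.a.b.0 | —a→ n1, —b→ n1, —b→ n2, —b→ n3, —b→ n4, —b→ n5
  n1 = 0 | ·
  n2 = 0 + 0 + c.0 | —c→ n1
  n3 = 0 | b.0 | —b→ n6
  n4 = b.0 | 0 | —b→ n6
  n5 = c.a.b.0 | —c→ n7
  n6 = 0 | 0 | ·
  n7 = a.b.0 | —a→ n8
  n8 = b.0 | —b→ n1
Run σ = ⟨c⟩ on P: start {m0}
  [1] c ⇒ {m5}
  P completes σ.
Run σ = ⟨c⟩ on Q: start {n0}
  [1] c ⇒ ∅  — Q cannot continue

c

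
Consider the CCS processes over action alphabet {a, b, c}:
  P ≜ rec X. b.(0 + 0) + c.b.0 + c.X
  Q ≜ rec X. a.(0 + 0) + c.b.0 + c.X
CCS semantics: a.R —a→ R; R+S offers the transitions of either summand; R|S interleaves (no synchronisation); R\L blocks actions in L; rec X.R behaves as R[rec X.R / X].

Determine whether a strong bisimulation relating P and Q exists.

LTS(P): 4 reachable states
  p0 = rec X. b.(0 + 0) + c.b.0 + c.X has moves --b--▸ p1, --c--▸ p0, --c--▸ p2
  p1 = 0 + 0 has moves deadlocked
  p2 = b.0 has moves --b--▸ p3
  p3 = 0 has moves deadlocked
LTS(Q): 4 reachable states
  q0 = rec X. a.(0 + 0) + c.b.0 + c.X has moves --a--▸ q1, --c--▸ q0, --c--▸ q2
  q1 = 0 + 0 has moves deadlocked
  q2 = b.0 has moves --b--▸ q3
  q3 = 0 has moves deadlocked
Partition-refinement fixed point:
  B0 = {p0}
  B1 = {p1, p3, q1, q3}
  B2 = {p2, q2}
  B3 = {q0}
p0 ∈ B0, q0 ∈ B3 → different blocks

P ≁ Q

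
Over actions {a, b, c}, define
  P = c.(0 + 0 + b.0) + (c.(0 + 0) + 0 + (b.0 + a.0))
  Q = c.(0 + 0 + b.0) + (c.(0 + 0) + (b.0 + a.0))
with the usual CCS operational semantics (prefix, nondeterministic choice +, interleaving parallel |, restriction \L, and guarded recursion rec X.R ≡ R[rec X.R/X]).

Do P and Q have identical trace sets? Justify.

P's transition system — 4 states:
  p0 = c.(0 + 0 + b.0) + (c.(0 + 0) + 0 + (b.0 + a.0)) :: --a--▸ p1, --b--▸ p1, --c--▸ p2, --c--▸ p3
  p1 = 0 :: deadlocked
  p2 = 0 + 0 :: deadlocked
  p3 = 0 + 0 + b.0 :: --b--▸ p1
Q's transition system — 4 states:
  q0 = c.(0 + 0 + b.0) + (c.(0 + 0) + (b.0 + a.0)) :: --a--▸ q1, --b--▸ q1, --c--▸ q2, --c--▸ q3
  q1 = 0 :: deadlocked
  q2 = 0 + 0 :: deadlocked
  q3 = 0 + 0 + b.0 :: --b--▸ q1
Partition-refinement fixed point:
  B0 = {p0, q0}
  B1 = {p1, p2, q1, q2}
  B2 = {p3, q3}
p0 ∈ B0, q0 ∈ B0 → same block
Bisimilar ⇒ trace-equivalent.

trace-equivalent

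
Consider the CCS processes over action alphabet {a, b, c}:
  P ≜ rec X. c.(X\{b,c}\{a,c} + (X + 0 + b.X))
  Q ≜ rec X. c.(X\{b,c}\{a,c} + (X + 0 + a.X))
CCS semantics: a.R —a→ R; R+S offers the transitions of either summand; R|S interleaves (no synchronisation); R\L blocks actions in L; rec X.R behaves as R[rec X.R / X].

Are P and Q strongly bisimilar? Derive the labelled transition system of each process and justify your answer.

P's transition system — 2 states:
  m0 = rec X. c.(X\{b,c}\{a,c} + (X + 0 + b.X)) → ··c··> m1
  m1 = (rec X. c.(X\{b,c}\{a,c} + (X + 0 + b.X)))\{b,c}\{a,c} + ((rec X. c.(X\{b,c}\{a,c} + (X + 0 + b.X))) + 0 + b.(rec X. c.(X\{b,c}\{a,c} + (X + 0 + b.X)))) → ··b··> m0, ··c··> m1
Q's transition system — 2 states:
  n0 = rec X. c.(X\{b,c}\{a,c} + (X + 0 + a.X)) → ··c··> n1
  n1 = (rec X. c.(X\{b,c}\{a,c} + (X + 0 + a.X)))\{b,c}\{a,c} + ((rec X. c.(X\{b,c}\{a,c} + (X + 0 + a.X))) + 0 + a.(rec X. c.(X\{b,c}\{a,c} + (X + 0 + a.X)))) → ··a··> n0, ··c··> n1
Partition-refinement fixed point:
  B0 = {m0}
  B1 = {m1}
  B2 = {n0}
  B3 = {n1}
m0 ∈ B0, n0 ∈ B2 → different blocks

P ≁ Q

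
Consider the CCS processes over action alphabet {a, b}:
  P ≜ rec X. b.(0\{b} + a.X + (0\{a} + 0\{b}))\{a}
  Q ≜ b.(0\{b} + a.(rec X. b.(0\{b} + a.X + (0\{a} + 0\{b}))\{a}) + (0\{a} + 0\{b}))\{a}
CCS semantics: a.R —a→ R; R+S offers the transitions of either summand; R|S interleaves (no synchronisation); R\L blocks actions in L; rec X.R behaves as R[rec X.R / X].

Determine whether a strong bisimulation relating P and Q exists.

P's transition system — 2 states:
  s0 = rec X. b.(0\{b} + a.X + (0\{a} + 0\{b}))\{a} :: --b--▸ s1
  s1 = (0\{b} + a.(rec X. b.(0\{b} + a.X + (0\{a} + 0\{b}))\{a}) + (0\{a} + 0\{b}))\{a} :: (no moves)
Q's transition system — 2 states:
  t0 = b.(0\{b} + a.(rec X. b.(0\{b} + a.X + (0\{a} + 0\{b}))\{a}) + (0\{a} + 0\{b}))\{a} :: --b--▸ t1
  t1 = (0\{b} + a.(rec X. b.(0\{b} + a.X + (0\{a} + 0\{b}))\{a}) + (0\{a} + 0\{b}))\{a} :: (no moves)
Bisimilarity quotient blocks:
  B0 = {s0, t0}
  B1 = {s1, t1}
s0 ∈ B0, t0 ∈ B0 → same block

bisimilar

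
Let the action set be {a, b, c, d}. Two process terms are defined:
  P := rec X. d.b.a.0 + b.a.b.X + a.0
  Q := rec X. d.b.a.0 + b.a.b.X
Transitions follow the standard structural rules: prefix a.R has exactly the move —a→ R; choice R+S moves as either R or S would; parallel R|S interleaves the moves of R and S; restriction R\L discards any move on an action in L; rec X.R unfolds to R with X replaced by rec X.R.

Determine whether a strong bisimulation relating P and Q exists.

LTS(P): 6 reachable states
  u0 = rec X. d.b.a.0 + b.a.b.X + a.0 → -a-> u1, -b-> u2, -d-> u3
  u1 = 0 → ·
  u2 = a.b.(rec X. d.b.a.0 + b.a.b.X + a.0) → -a-> u4
  u3 = b.a.0 → -b-> u5
  u4 = b.(rec X. d.b.a.0 + b.a.b.X + a.0) → -b-> u0
  u5 = a.0 → -a-> u1
LTS(Q): 6 reachable states
  v0 = rec X. d.b.a.0 + b.a.b.X → -b-> v1, -d-> v2
  v1 = a.b.(rec X. d.b.a.0 + b.a.b.X) → -a-> v3
  v2 = b.a.0 → -b-> v4
  v3 = b.(rec X. d.b.a.0 + b.a.b.X) → -b-> v0
  v4 = a.0 → -a-> v5
  v5 = 0 → ·
Coarsest stable partition (strong bisimilarity classes):
  B0 = {u0}
  B1 = {u3, v2}
  B2 = {u5, v4}
  B3 = {u1, v5}
  B4 = {u2}
  B5 = {u4}
  B6 = {v0}
  B7 = {v1}
  B8 = {v3}
u0 ∈ B0, v0 ∈ B6 → different blocks

not bisimilar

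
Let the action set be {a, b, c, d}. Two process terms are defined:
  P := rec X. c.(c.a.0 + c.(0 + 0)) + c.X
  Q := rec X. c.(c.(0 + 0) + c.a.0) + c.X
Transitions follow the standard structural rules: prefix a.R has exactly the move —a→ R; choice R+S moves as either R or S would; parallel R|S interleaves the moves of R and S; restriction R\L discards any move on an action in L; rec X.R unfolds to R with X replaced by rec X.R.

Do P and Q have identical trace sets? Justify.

trace-equivalent

Reachable graph of P (5 states):
  s0 = rec X. c.(c.a.0 + c.(0 + 0)) + c.X ⊢ —c→ s0, —c→ s1
  s1 = c.a.0 + c.(0 + 0) ⊢ —c→ s2, —c→ s3
  s2 = 0 + 0 ⊢ ·
  s3 = a.0 ⊢ —a→ s4
  s4 = 0 ⊢ ·
Reachable graph of Q (5 states):
  t0 = rec X. c.(c.(0 + 0) + c.a.0) + c.X ⊢ —c→ t0, —c→ t1
  t1 = c.(0 + 0) + c.a.0 ⊢ —c→ t2, —c→ t3
  t2 = 0 + 0 ⊢ ·
  t3 = a.0 ⊢ —a→ t4
  t4 = 0 ⊢ ·
Partition-refinement fixed point:
  B0 = {s0, t0}
  B1 = {s1, t1}
  B2 = {s3, t3}
  B3 = {s2, s4, t2, t4}
s0 ∈ B0, t0 ∈ B0 → same block
Bisimilar ⇒ trace-equivalent.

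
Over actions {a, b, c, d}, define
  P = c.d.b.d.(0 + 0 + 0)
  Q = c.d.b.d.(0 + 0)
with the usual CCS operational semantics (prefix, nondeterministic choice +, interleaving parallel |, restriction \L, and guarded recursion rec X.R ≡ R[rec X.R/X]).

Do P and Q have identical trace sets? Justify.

LTS(P): 5 reachable states
  m0 = c.d.b.d.(0 + 0 + 0) ⊢ =c=> m1
  m1 = d.b.d.(0 + 0 + 0) ⊢ =d=> m2
  m2 = b.d.(0 + 0 + 0) ⊢ =b=> m3
  m3 = d.(0 + 0 + 0) ⊢ =d=> m4
  m4 = 0 + 0 + 0 ⊢ ·
LTS(Q): 5 reachable states
  n0 = c.d.b.d.(0 + 0) ⊢ =c=> n1
  n1 = d.b.d.(0 + 0) ⊢ =d=> n2
  n2 = b.d.(0 + 0) ⊢ =b=> n3
  n3 = d.(0 + 0) ⊢ =d=> n4
  n4 = 0 + 0 ⊢ ·
Coarsest stable partition (strong bisimilarity classes):
  B0 = {m0, n0}
  B1 = {m1, n1}
  B2 = {m2, n2}
  B3 = {m3, n3}
  B4 = {m4, n4}
m0 ∈ B0, n0 ∈ B0 → same block
Bisimilar ⇒ trace-equivalent.

traces(P) = traces(Q)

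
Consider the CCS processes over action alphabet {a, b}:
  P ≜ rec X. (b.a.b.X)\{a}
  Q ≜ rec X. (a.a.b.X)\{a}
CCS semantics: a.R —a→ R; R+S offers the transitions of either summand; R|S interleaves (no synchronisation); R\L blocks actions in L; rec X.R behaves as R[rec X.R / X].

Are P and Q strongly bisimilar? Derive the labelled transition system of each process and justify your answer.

P ≁ Q

LTS(P): 2 reachable states
  u0 = rec X. (b.a.b.X)\{a} :: -b-> u1
  u1 = (a.b.(rec X. (b.a.b.X)\{a}))\{a} :: (no moves)
LTS(Q): 1 reachable states
  v0 = rec X. (a.a.b.X)\{a} :: (no moves)
Bisimilarity quotient blocks:
  B0 = {u0}
  B1 = {u1, v0}
u0 ∈ B0, v0 ∈ B1 → different blocks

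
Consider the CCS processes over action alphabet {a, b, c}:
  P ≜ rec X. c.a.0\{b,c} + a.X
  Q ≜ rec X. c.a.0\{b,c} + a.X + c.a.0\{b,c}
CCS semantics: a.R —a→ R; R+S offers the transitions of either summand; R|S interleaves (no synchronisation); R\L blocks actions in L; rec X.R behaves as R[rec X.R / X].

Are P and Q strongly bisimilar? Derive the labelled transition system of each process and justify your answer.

bisimilar

Reachable graph of P (3 states):
  u0 = rec X. c.a.0\{b,c} + a.X :: -a-> u0, -c-> u1
  u1 = a.0\{b,c} :: -a-> u2
  u2 = 0\{b,c} :: ∅
Reachable graph of Q (3 states):
  v0 = rec X. c.a.0\{b,c} + a.X + c.a.0\{b,c} :: -a-> v0, -c-> v1
  v1 = a.0\{b,c} :: -a-> v2
  v2 = 0\{b,c} :: ∅
Bisimilarity quotient blocks:
  B0 = {u0, v0}
  B1 = {u1, v1}
  B2 = {u2, v2}
u0 ∈ B0, v0 ∈ B0 → same block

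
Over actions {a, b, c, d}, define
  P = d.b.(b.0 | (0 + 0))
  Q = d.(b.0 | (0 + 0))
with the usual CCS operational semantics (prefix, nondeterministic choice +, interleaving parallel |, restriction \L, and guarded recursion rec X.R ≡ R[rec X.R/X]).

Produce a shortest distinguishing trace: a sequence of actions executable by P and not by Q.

dbb

Reachable graph of P (4 states):
  m0 = d.b.(b.0 | (0 + 0)) → --d--▸ m1
  m1 = b.(b.0 | (0 + 0)) → --b--▸ m2
  m2 = b.0 | (0 + 0) → --b--▸ m3
  m3 = 0 | (0 + 0) → (no moves)
Reachable graph of Q (3 states):
  n0 = d.(b.0 | (0 + 0)) → --d--▸ n1
  n1 = b.0 | (0 + 0) → --b--▸ n2
  n2 = 0 | (0 + 0) → (no moves)
Executing dbb from P (initial set {m0}):
  after d @ step 1: {m1}
  after b @ step 2: {m2}
  after b @ step 3: {m3}
  P completes σ.
Executing dbb from Q (initial set {n0}):
  after d @ step 1: {n1}
  after b @ step 2: {n2}
  after b @ step 3: ∅  — Q cannot continue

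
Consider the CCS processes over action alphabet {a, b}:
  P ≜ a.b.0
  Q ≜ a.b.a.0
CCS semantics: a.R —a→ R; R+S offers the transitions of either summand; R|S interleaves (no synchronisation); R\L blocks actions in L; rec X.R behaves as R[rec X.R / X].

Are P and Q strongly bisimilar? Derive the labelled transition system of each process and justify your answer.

LTS(P): 3 reachable states
  u0 = a.b.0 ⊢ ··a··> u1
  u1 = b.0 ⊢ ··b··> u2
  u2 = 0 ⊢ (no moves)
LTS(Q): 4 reachable states
  v0 = a.b.a.0 ⊢ ··a··> v1
  v1 = b.a.0 ⊢ ··b··> v2
  v2 = a.0 ⊢ ··a··> v3
  v3 = 0 ⊢ (no moves)
Coarsest stable partition (strong bisimilarity classes):
  B0 = {u0}
  B1 = {u1}
  B2 = {u2, v3}
  B3 = {v0}
  B4 = {v1}
  B5 = {v2}
u0 ∈ B0, v0 ∈ B3 → different blocks

P ≁ Q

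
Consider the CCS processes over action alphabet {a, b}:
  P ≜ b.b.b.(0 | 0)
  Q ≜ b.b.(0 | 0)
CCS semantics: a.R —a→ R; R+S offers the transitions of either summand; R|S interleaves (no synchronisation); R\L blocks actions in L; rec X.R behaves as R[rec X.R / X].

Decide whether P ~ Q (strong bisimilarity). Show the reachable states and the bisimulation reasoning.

Reachable graph of P (4 states):
  m0 = b.b.b.(0 | 0) ⊢ -b-> m1
  m1 = b.b.(0 | 0) ⊢ -b-> m2
  m2 = b.(0 | 0) ⊢ -b-> m3
  m3 = 0 | 0 ⊢ deadlocked
Reachable graph of Q (3 states):
  n0 = b.b.(0 | 0) ⊢ -b-> n1
  n1 = b.(0 | 0) ⊢ -b-> n2
  n2 = 0 | 0 ⊢ deadlocked
Partition-refinement fixed point:
  B0 = {m0}
  B1 = {m1, n0}
  B2 = {m2, n1}
  B3 = {m3, n2}
m0 ∈ B0, n0 ∈ B1 → different blocks

NO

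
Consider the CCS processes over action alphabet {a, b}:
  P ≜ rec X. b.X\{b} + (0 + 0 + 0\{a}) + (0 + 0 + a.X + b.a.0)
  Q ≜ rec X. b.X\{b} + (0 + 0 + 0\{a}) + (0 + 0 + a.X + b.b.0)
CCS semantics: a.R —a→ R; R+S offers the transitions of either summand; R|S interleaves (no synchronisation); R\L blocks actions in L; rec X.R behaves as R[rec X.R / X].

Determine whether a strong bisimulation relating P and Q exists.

not bisimilar

P's transition system — 4 states:
  m0 = rec X. b.X\{b} + (0 + 0 + 0\{a}) + (0 + 0 + a.X + b.a.0) | -a-> m0, -b-> m1, -b-> m2
  m1 = (rec X. b.X\{b} + (0 + 0 + 0\{a}) + (0 + 0 + a.X + b.a.0))\{b} | -a-> m1
  m2 = a.0 | -a-> m3
  m3 = 0 | (no moves)
Q's transition system — 4 states:
  n0 = rec X. b.X\{b} + (0 + 0 + 0\{a}) + (0 + 0 + a.X + b.b.0) | -a-> n0, -b-> n1, -b-> n2
  n1 = (rec X. b.X\{b} + (0 + 0 + 0\{a}) + (0 + 0 + a.X + b.b.0))\{b} | -a-> n1
  n2 = b.0 | -b-> n3
  n3 = 0 | (no moves)
Partition-refinement fixed point:
  B0 = {m0}
  B1 = {m2}
  B2 = {m3, n3}
  B3 = {m1, n1}
  B4 = {n0}
  B5 = {n2}
m0 ∈ B0, n0 ∈ B4 → different blocks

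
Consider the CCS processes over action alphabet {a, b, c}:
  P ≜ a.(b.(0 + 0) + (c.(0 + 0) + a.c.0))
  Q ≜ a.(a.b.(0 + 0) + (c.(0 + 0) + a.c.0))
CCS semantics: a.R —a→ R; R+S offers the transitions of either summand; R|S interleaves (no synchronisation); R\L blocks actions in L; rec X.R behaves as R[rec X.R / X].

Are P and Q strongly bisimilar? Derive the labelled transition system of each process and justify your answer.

not bisimilar

LTS(P): 5 reachable states
  u0 = a.(b.(0 + 0) + (c.(0 + 0) + a.c.0)) has moves —a→ u1
  u1 = b.(0 + 0) + (c.(0 + 0) + a.c.0) has moves —a→ u2, —b→ u3, —c→ u3
  u2 = c.0 has moves —c→ u4
  u3 = 0 + 0 has moves deadlocked
  u4 = 0 has moves deadlocked
LTS(Q): 6 reachable states
  v0 = a.(a.b.(0 + 0) + (c.(0 + 0) + a.c.0)) has moves —a→ v1
  v1 = a.b.(0 + 0) + (c.(0 + 0) + a.c.0) has moves —a→ v2, —a→ v3, —c→ v4
  v2 = b.(0 + 0) has moves —b→ v4
  v3 = c.0 has moves —c→ v5
  v4 = 0 + 0 has moves deadlocked
  v5 = 0 has moves deadlocked
Bisimilarity quotient blocks:
  B0 = {u0}
  B1 = {u1}
  B2 = {u3, u4, v4, v5}
  B3 = {u2, v3}
  B4 = {v0}
  B5 = {v1}
  B6 = {v2}
u0 ∈ B0, v0 ∈ B4 → different blocks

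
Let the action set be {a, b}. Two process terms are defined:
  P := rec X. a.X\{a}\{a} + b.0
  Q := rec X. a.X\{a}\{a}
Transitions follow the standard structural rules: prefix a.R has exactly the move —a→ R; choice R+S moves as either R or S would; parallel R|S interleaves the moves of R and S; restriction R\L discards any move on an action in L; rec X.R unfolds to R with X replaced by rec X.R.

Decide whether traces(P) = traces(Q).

traces(P) ≠ traces(Q) — witness ⟨b⟩

LTS(P): 4 reachable states
  s0 = rec X. a.X\{a}\{a} + b.0 has moves -a-> s1, -b-> s2
  s1 = (rec X. a.X\{a}\{a} + b.0)\{a}\{a} has moves -b-> s3
  s2 = 0 has moves deadlocked
  s3 = 0\{a}\{a} has moves deadlocked
LTS(Q): 2 reachable states
  t0 = rec X. a.X\{a}\{a} has moves -a-> t1
  t1 = (rec X. a.X\{a}\{a})\{a}\{a} has moves deadlocked
Run σ = ⟨b⟩ on P: start {s0}
  after b @ step 1: {s2}
  ✓ P
Run σ = ⟨b⟩ on Q: start {t0}
  after b @ step 1: ∅  — Q cannot continue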